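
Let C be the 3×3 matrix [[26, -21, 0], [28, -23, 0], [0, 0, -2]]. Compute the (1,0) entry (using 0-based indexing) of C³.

Characteristic polynomial: s^3 - s^2 - 16s - 20 = (s - 5)(s + 2)^2, so the eigenvalues are -2, -2, 5.
s=-2: eigenvector (3, 4, 0).
s=5: eigenvector (-1, -1, 0).
s=-2: eigenvector (0, 0, 1).
P = [[3, -1, 0], [4, -1, 0], [0, 0, 1]], D = diag(-2, 5, -2), P⁻¹ = [[-1, 1, 0], [-4, 3, 0], [0, 0, 1]].
C³ = P·diag(-8, 125, -8)·P⁻¹ = [[524, -399, 0], [532, -407, 0], [0, 0, -8]].
The requested entry is 532.

532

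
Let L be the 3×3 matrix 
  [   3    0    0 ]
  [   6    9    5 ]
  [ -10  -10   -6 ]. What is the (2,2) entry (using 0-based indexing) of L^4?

-254

Characteristic polynomial: μ^3 - 6μ^2 + 5μ + 12 = (μ - 4)(μ - 3)(μ + 1), so the eigenvalues are -1, 3, 4.
μ=3: eigenvector (1, -1, 0).
μ=-1: eigenvector (0, -1, 2).
μ=4: eigenvector (0, -1, 1).
P = [[1, 0, 0], [-1, -1, -1], [0, 2, 1]], D = diag(3, -1, 4), P⁻¹ = [[1, 0, 0], [1, 1, 1], [-2, -2, -1]].
L⁴ = P·diag(81, 1, 256)·P⁻¹ = [[81, 0, 0], [430, 511, 255], [-510, -510, -254]].
The requested entry is -254.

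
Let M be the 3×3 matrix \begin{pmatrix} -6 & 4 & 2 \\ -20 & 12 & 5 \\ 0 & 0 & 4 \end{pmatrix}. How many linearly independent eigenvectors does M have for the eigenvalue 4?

1

M − 4I = [[-10, 4, 2], [-20, 8, 5], [0, 0, 0]].
This matrix has rank 2, so its null space has dimension 3 − 2 = 1.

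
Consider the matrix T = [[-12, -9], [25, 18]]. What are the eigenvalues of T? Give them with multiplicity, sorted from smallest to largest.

Characteristic polynomial: p(λ) = λ^2 - 6λ + 9 = (λ - 3)^2.
Roots (with multiplicity): 3, 3.

3, 3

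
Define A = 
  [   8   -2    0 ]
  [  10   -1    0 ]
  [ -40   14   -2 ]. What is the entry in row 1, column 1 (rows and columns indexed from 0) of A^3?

Characteristic polynomial: t^3 - 5t^2 - 2t + 24 = (t - 4)(t - 3)(t + 2), so the eigenvalues are -2, 3, 4.
t=4: eigenvector (1, 2, -2).
t=-2: eigenvector (0, 0, 1).
t=3: eigenvector (2, 5, -2).
P = [[1, 0, 2], [2, 0, 5], [-2, 1, -2]], D = diag(4, -2, 3), P⁻¹ = [[5, -2, 0], [6, -2, 1], [-2, 1, 0]].
A³ = P·diag(64, -8, 27)·P⁻¹ = [[212, -74, 0], [370, -121, 0], [-580, 218, -8]].
The requested entry is -121.

-121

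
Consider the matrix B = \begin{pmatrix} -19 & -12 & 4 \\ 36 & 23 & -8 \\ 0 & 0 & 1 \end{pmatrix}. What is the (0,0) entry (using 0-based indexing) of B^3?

-379

Characteristic polynomial: s^3 - 5s^2 - s + 5 = (s - 5)(s - 1)(s + 1), so the eigenvalues are -1, 1, 5.
s=1: eigenvector (-1, 2, 1).
s=-1: eigenvector (2, -3, 0).
s=5: eigenvector (1, -2, 0).
P = [[-1, 2, 1], [2, -3, -2], [1, 0, 0]], D = diag(1, -1, 5), P⁻¹ = [[0, 0, 1], [2, 1, 0], [-3, -2, 1]].
B³ = P·diag(1, -1, 125)·P⁻¹ = [[-379, -252, 124], [756, 503, -248], [0, 0, 1]].
The requested entry is -379.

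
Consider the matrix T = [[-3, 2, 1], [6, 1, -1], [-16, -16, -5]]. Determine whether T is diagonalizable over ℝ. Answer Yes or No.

Characteristic polynomial: p(μ) = μ^3 + 7μ^2 - 5μ - 75 = (μ - 3)(μ + 5)^2.
μ = -5 has algebraic multiplicity 2; rank(T + 5I) = 2, so geometric multiplicity = 1.
Geometric multiplicity < algebraic multiplicity, so T is not diagonalizable.

No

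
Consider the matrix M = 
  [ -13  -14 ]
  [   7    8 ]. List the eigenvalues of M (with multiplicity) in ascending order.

Characteristic polynomial: p(μ) = μ^2 + 5μ - 6 = (μ - 1)(μ + 6).
Roots (with multiplicity): -6, 1.

-6, 1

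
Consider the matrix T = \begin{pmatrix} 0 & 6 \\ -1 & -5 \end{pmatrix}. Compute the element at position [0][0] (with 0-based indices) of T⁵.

Characteristic polynomial: λ^2 + 5λ + 6 = (λ + 2)(λ + 3), so the eigenvalues are -3, -2.
λ=-3: eigenvector (-2, 1).
λ=-2: eigenvector (3, -1).
P = [[-2, 3], [1, -1]], D = diag(-3, -2), P⁻¹ = [[1, 3], [1, 2]].
T⁵ = P·diag(-243, -32)·P⁻¹ = [[390, 1266], [-211, -665]].
The requested entry is 390.

390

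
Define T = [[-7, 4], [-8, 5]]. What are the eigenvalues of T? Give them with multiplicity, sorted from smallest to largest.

Characteristic polynomial: p(μ) = μ^2 + 2μ - 3 = (μ - 1)(μ + 3).
Roots (with multiplicity): -3, 1.

-3, 1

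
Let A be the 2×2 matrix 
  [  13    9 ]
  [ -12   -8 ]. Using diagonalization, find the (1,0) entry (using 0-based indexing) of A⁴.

Characteristic polynomial: μ^2 - 5μ + 4 = (μ - 4)(μ - 1), so the eigenvalues are 1, 4.
μ=1: eigenvector (-3, 4).
μ=4: eigenvector (1, -1).
P = [[-3, 1], [4, -1]], D = diag(1, 4), P⁻¹ = [[1, 1], [4, 3]].
A⁴ = P·diag(1, 256)·P⁻¹ = [[1021, 765], [-1020, -764]].
The requested entry is -1020.

-1020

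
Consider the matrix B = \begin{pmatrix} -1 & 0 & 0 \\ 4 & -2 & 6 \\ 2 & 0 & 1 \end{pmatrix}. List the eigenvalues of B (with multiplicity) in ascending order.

Characteristic polynomial: p(s) = s^3 + 2s^2 - s - 2 = (s - 1)(s + 1)(s + 2).
Roots (with multiplicity): -2, -1, 1.

-2, -1, 1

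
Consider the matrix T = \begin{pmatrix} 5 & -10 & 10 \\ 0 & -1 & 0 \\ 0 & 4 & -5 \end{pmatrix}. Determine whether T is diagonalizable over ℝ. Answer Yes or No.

Yes

Characteristic polynomial: p(s) = s^3 + s^2 - 25s - 25 = (s - 5)(s + 1)(s + 5).
All 3 eigenvalues are distinct, so T is diagonalizable.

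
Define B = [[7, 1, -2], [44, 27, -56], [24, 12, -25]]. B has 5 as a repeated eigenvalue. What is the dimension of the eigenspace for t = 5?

B − 5I = [[2, 1, -2], [44, 22, -56], [24, 12, -30]].
This matrix has rank 2, so its null space has dimension 3 − 2 = 1.

1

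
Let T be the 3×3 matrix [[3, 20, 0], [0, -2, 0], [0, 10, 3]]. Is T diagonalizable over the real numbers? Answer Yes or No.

Characteristic polynomial: p(μ) = μ^3 - 4μ^2 - 3μ + 18 = (μ - 3)^2(μ + 2).
μ = 3 has algebraic multiplicity 2; rank(T − 3I) = 1, so geometric multiplicity = 2.
Every eigenvalue has geometric = algebraic multiplicity, so T is diagonalizable.

Yes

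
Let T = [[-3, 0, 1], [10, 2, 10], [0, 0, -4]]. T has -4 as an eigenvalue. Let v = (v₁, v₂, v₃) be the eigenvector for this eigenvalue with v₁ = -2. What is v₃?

2

T + 4I = [[1, 0, 1], [10, 6, 10], [0, 0, 0]].
Solving (T + 4I)v = 0 gives the eigenspace spanned by (-2, 0, 2).
With v₁ = -2, v = (-2, 0, 2), so v₃ = 2.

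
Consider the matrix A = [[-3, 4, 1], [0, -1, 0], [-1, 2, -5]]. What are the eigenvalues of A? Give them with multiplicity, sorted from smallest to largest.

-4, -4, -1

Characteristic polynomial: p(λ) = λ^3 + 9λ^2 + 24λ + 16 = (λ + 1)(λ + 4)^2.
Roots (with multiplicity): -4, -4, -1.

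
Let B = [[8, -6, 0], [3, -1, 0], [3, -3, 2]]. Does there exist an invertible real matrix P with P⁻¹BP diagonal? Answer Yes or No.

Characteristic polynomial: p(s) = s^3 - 9s^2 + 24s - 20 = (s - 5)(s - 2)^2.
s = 2 has algebraic multiplicity 2; rank(B − 2I) = 1, so geometric multiplicity = 2.
Every eigenvalue has geometric = algebraic multiplicity, so B is diagonalizable.

Yes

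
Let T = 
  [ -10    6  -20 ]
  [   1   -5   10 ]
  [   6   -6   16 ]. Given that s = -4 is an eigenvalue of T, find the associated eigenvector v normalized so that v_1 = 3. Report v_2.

3

T + 4I = [[-6, 6, -20], [1, -1, 10], [6, -6, 20]].
Solving (T + 4I)v = 0 gives the eigenspace spanned by (3, 3, 0).
With v_1 = 3, v = (3, 3, 0), so v_2 = 3.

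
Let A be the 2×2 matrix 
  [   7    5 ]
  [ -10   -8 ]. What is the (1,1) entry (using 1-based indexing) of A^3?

Characteristic polynomial: μ^2 + μ - 6 = (μ - 2)(μ + 3), so the eigenvalues are -3, 2.
μ=2: eigenvector (1, -1).
μ=-3: eigenvector (-1, 2).
P = [[1, -1], [-1, 2]], D = diag(2, -3), P⁻¹ = [[2, 1], [1, 1]].
A³ = P·diag(8, -27)·P⁻¹ = [[43, 35], [-70, -62]].
The requested entry is 43.

43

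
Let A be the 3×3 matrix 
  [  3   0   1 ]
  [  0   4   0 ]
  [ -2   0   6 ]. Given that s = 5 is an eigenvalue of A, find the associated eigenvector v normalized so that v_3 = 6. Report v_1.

3

A − 5I = [[-2, 0, 1], [0, -1, 0], [-2, 0, 1]].
Solving (A − 5I)v = 0 gives the eigenspace spanned by (3, 0, 6).
With v_3 = 6, v = (3, 0, 6), so v_1 = 3.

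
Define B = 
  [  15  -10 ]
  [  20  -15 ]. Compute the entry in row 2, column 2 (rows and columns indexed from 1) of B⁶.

Characteristic polynomial: r^2 - 25 = (r - 5)(r + 5), so the eigenvalues are -5, 5.
r=5: eigenvector (1, 1).
r=-5: eigenvector (1, 2).
P = [[1, 1], [1, 2]], D = diag(5, -5), P⁻¹ = [[2, -1], [-1, 1]].
B⁶ = P·diag(15625, 15625)·P⁻¹ = [[15625, 0], [0, 15625]].
The requested entry is 15625.

15625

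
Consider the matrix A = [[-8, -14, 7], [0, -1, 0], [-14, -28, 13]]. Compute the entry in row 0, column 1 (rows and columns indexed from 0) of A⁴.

-2590

Characteristic polynomial: μ^3 - 4μ^2 - 11μ - 6 = (μ - 6)(μ + 1)^2, so the eigenvalues are -1, -1, 6.
μ=-1: eigenvector (1, 0, 1).
μ=6: eigenvector (1, 0, 2).
μ=-1: eigenvector (-2, 1, 0).
P = [[1, 1, -2], [0, 0, 1], [1, 2, 0]], D = diag(-1, 6, -1), P⁻¹ = [[2, 4, -1], [-1, -2, 1], [0, 1, 0]].
A⁴ = P·diag(1, 1296, 1)·P⁻¹ = [[-1294, -2590, 1295], [0, 1, 0], [-2590, -5180, 2591]].
The requested entry is -2590.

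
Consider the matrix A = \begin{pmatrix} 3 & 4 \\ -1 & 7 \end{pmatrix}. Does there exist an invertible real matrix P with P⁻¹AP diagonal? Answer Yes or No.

No

Characteristic polynomial: p(μ) = μ^2 - 10μ + 25 = (μ - 5)^2.
μ = 5 has algebraic multiplicity 2; rank(A − 5I) = 1, so geometric multiplicity = 1.
Geometric multiplicity < algebraic multiplicity, so A is not diagonalizable.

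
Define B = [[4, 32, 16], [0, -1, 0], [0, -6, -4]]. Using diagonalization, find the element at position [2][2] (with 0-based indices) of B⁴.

Characteristic polynomial: r^3 + r^2 - 16r - 16 = (r - 4)(r + 1)(r + 4), so the eigenvalues are -4, -1, 4.
r=-4: eigenvector (-2, 0, 1).
r=-1: eigenvector (0, 1, -2).
r=4: eigenvector (1, 0, 0).
P = [[-2, 0, 1], [0, 1, 0], [1, -2, 0]], D = diag(-4, -1, 4), P⁻¹ = [[0, 2, 1], [0, 1, 0], [1, 4, 2]].
B⁴ = P·diag(256, 1, 256)·P⁻¹ = [[256, 0, 0], [0, 1, 0], [0, 510, 256]].
The requested entry is 256.

256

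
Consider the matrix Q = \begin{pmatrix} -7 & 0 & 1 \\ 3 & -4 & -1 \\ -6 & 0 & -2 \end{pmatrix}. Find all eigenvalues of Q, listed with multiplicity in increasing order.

-5, -4, -4

Characteristic polynomial: p(t) = t^3 + 13t^2 + 56t + 80 = (t + 4)^2(t + 5).
Roots (with multiplicity): -5, -4, -4.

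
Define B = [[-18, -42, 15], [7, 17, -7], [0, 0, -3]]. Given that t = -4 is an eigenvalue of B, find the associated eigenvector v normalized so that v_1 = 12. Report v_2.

B + 4I = [[-14, -42, 15], [7, 21, -7], [0, 0, 1]].
Solving (B + 4I)v = 0 gives the eigenspace spanned by (12, -4, 0).
With v_1 = 12, v = (12, -4, 0), so v_2 = -4.

-4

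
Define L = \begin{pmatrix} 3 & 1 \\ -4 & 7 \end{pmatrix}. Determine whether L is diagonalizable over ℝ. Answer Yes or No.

No

Characteristic polynomial: p(λ) = λ^2 - 10λ + 25 = (λ - 5)^2.
λ = 5 has algebraic multiplicity 2; rank(L − 5I) = 1, so geometric multiplicity = 1.
Geometric multiplicity < algebraic multiplicity, so L is not diagonalizable.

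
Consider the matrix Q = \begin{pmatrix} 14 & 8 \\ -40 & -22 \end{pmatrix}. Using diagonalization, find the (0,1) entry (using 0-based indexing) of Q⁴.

Characteristic polynomial: s^2 + 8s + 12 = (s + 2)(s + 6), so the eigenvalues are -6, -2.
s=-6: eigenvector (-2, 5).
s=-2: eigenvector (1, -2).
P = [[-2, 1], [5, -2]], D = diag(-6, -2), P⁻¹ = [[2, 1], [5, 2]].
Q⁴ = P·diag(1296, 16)·P⁻¹ = [[-5104, -2560], [12800, 6416]].
The requested entry is -2560.

-2560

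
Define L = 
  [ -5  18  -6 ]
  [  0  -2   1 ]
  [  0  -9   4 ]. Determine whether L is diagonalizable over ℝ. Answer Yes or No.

Characteristic polynomial: p(t) = t^3 + 3t^2 - 9t + 5 = (t - 1)^2(t + 5).
t = 1 has algebraic multiplicity 2; rank(L − 1I) = 2, so geometric multiplicity = 1.
Geometric multiplicity < algebraic multiplicity, so L is not diagonalizable.

No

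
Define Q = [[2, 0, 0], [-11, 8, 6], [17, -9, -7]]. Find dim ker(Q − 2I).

Q − 2I = [[0, 0, 0], [-11, 6, 6], [17, -9, -9]].
This matrix has rank 2, so its null space has dimension 3 − 2 = 1.

1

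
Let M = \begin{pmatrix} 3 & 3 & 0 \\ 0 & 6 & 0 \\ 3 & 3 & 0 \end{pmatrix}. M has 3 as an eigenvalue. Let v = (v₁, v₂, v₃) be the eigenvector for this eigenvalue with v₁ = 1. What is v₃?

M − 3I = [[0, 3, 0], [0, 3, 0], [3, 3, -3]].
Solving (M − 3I)v = 0 gives the eigenspace spanned by (1, 0, 1).
With v₁ = 1, v = (1, 0, 1), so v₃ = 1.

1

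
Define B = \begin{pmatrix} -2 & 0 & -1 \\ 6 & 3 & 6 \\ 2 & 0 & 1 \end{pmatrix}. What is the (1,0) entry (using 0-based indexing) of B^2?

18

Characteristic polynomial: μ^3 - 2μ^2 - 3μ = μ(μ - 3)(μ + 1), so the eigenvalues are -1, 0, 3.
μ=-1: eigenvector (1, 0, -1).
μ=3: eigenvector (0, 1, 0).
μ=0: eigenvector (1, 2, -2).
P = [[1, 0, 1], [0, 1, 2], [-1, 0, -2]], D = diag(-1, 3, 0), P⁻¹ = [[2, 0, 1], [2, 1, 2], [-1, 0, -1]].
B² = P·diag(1, 9, 0)·P⁻¹ = [[2, 0, 1], [18, 9, 18], [-2, 0, -1]].
The requested entry is 18.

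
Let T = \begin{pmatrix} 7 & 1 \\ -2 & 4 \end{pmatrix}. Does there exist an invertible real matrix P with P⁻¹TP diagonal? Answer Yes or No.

Characteristic polynomial: p(r) = r^2 - 11r + 30 = (r - 6)(r - 5).
All 2 eigenvalues are distinct, so T is diagonalizable.

Yes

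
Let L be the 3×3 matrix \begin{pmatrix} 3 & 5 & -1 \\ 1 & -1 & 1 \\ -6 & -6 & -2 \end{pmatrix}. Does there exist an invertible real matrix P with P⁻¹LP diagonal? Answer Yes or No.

Characteristic polynomial: p(s) = s^3 - 12s - 16 = (s - 4)(s + 2)^2.
s = -2 has algebraic multiplicity 2; rank(L + 2I) = 2, so geometric multiplicity = 1.
Geometric multiplicity < algebraic multiplicity, so L is not diagonalizable.

No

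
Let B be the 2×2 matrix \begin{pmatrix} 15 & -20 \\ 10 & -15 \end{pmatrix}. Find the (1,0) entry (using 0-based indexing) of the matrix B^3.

Characteristic polynomial: μ^2 - 25 = (μ - 5)(μ + 5), so the eigenvalues are -5, 5.
μ=5: eigenvector (-2, -1).
μ=-5: eigenvector (1, 1).
P = [[-2, 1], [-1, 1]], D = diag(5, -5), P⁻¹ = [[-1, 1], [-1, 2]].
B³ = P·diag(125, -125)·P⁻¹ = [[375, -500], [250, -375]].
The requested entry is 250.

250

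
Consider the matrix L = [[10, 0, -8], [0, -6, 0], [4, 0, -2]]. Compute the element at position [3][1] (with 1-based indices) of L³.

208

Characteristic polynomial: μ^3 - 2μ^2 - 36μ + 72 = (μ - 6)(μ - 2)(μ + 6), so the eigenvalues are -6, 2, 6.
μ=6: eigenvector (2, 0, 1).
μ=-6: eigenvector (0, 1, 0).
μ=2: eigenvector (1, 0, 1).
P = [[2, 0, 1], [0, 1, 0], [1, 0, 1]], D = diag(6, -6, 2), P⁻¹ = [[1, 0, -1], [0, 1, 0], [-1, 0, 2]].
L³ = P·diag(216, -216, 8)·P⁻¹ = [[424, 0, -416], [0, -216, 0], [208, 0, -200]].
The requested entry is 208.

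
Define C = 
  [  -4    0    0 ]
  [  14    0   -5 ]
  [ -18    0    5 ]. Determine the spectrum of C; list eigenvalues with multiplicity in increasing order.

-4, 0, 5

Characteristic polynomial: p(t) = t^3 - t^2 - 20t = t(t - 5)(t + 4).
Roots (with multiplicity): -4, 0, 5.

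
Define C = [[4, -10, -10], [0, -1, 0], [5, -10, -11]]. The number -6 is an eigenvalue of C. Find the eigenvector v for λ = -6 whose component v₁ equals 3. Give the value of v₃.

3

C + 6I = [[10, -10, -10], [0, 5, 0], [5, -10, -5]].
Solving (C + 6I)v = 0 gives the eigenspace spanned by (3, 0, 3).
With v₁ = 3, v = (3, 0, 3), so v₃ = 3.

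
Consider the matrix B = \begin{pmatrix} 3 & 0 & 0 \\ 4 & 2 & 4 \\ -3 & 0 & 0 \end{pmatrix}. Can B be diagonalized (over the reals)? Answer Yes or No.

Yes

Characteristic polynomial: p(s) = s^3 - 5s^2 + 6s = s(s - 3)(s - 2).
All 3 eigenvalues are distinct, so B is diagonalizable.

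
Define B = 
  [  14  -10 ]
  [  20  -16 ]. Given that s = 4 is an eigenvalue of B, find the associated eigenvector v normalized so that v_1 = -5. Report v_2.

B − 4I = [[10, -10], [20, -20]].
Solving (B − 4I)v = 0 gives the eigenspace spanned by (-5, -5).
With v_1 = -5, v = (-5, -5), so v_2 = -5.

-5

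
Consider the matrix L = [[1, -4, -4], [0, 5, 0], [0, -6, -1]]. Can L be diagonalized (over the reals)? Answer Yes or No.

Yes

Characteristic polynomial: p(λ) = λ^3 - 5λ^2 - λ + 5 = (λ - 5)(λ - 1)(λ + 1).
All 3 eigenvalues are distinct, so L is diagonalizable.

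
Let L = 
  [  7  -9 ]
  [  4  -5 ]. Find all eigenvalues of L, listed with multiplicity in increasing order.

Characteristic polynomial: p(λ) = λ^2 - 2λ + 1 = (λ - 1)^2.
Roots (with multiplicity): 1, 1.

1, 1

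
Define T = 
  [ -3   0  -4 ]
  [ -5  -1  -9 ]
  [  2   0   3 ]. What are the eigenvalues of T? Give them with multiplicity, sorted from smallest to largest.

-1, -1, 1

Characteristic polynomial: p(λ) = λ^3 + λ^2 - λ - 1 = (λ - 1)(λ + 1)^2.
Roots (with multiplicity): -1, -1, 1.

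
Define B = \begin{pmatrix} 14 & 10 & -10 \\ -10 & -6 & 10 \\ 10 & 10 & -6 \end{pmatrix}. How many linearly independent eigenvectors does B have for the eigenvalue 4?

B − 4I = [[10, 10, -10], [-10, -10, 10], [10, 10, -10]].
This matrix has rank 1, so its null space has dimension 3 − 1 = 2.

2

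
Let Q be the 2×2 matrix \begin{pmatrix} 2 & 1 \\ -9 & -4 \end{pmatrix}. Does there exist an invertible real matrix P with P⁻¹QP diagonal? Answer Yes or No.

Characteristic polynomial: p(t) = t^2 + 2t + 1 = (t + 1)^2.
t = -1 has algebraic multiplicity 2; rank(Q + 1I) = 1, so geometric multiplicity = 1.
Geometric multiplicity < algebraic multiplicity, so Q is not diagonalizable.

No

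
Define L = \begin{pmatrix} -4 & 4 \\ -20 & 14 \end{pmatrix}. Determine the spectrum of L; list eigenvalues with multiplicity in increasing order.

Characteristic polynomial: p(λ) = λ^2 - 10λ + 24 = (λ - 6)(λ - 4).
Roots (with multiplicity): 4, 6.

4, 6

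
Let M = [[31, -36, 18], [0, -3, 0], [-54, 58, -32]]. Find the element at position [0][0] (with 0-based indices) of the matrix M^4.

Characteristic polynomial: μ^3 + 4μ^2 - 17μ - 60 = (μ - 4)(μ + 3)(μ + 5), so the eigenvalues are -5, -3, 4.
μ=-5: eigenvector (1, 0, -2).
μ=-3: eigenvector (0, 1, 2).
μ=4: eigenvector (2, 0, -3).
P = [[1, 0, 2], [0, 1, 0], [-2, 2, -3]], D = diag(-5, -3, 4), P⁻¹ = [[-3, 4, -2], [0, 1, 0], [2, -2, 1]].
M⁴ = P·diag(625, 81, 256)·P⁻¹ = [[-851, 1476, -738], [0, 81, 0], [2214, -3302, 1732]].
The requested entry is -851.

-851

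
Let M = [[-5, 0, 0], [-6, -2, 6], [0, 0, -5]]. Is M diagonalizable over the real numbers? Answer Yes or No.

Characteristic polynomial: p(s) = s^3 + 12s^2 + 45s + 50 = (s + 2)(s + 5)^2.
s = -5 has algebraic multiplicity 2; rank(M + 5I) = 1, so geometric multiplicity = 2.
Every eigenvalue has geometric = algebraic multiplicity, so M is diagonalizable.

Yes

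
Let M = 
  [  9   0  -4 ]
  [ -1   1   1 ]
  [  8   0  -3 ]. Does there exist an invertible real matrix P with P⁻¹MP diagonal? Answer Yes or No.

Characteristic polynomial: p(t) = t^3 - 7t^2 + 11t - 5 = (t - 5)(t - 1)^2.
t = 1 has algebraic multiplicity 2; rank(M − 1I) = 2, so geometric multiplicity = 1.
Geometric multiplicity < algebraic multiplicity, so M is not diagonalizable.

No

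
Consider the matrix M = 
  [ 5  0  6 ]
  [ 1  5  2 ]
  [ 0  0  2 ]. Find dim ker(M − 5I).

1

M − 5I = [[0, 0, 6], [1, 0, 2], [0, 0, -3]].
This matrix has rank 2, so its null space has dimension 3 − 2 = 1.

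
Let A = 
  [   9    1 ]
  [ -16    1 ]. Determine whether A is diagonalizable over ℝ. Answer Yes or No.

Characteristic polynomial: p(μ) = μ^2 - 10μ + 25 = (μ - 5)^2.
μ = 5 has algebraic multiplicity 2; rank(A − 5I) = 1, so geometric multiplicity = 1.
Geometric multiplicity < algebraic multiplicity, so A is not diagonalizable.

No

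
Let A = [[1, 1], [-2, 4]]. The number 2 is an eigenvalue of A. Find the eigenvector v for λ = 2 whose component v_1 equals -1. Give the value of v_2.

-1

A − 2I = [[-1, 1], [-2, 2]].
Solving (A − 2I)v = 0 gives the eigenspace spanned by (-1, -1).
With v_1 = -1, v = (-1, -1), so v_2 = -1.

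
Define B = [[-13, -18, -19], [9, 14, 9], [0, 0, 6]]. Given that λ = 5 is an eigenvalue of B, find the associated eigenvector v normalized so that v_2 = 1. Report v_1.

-1

B − 5I = [[-18, -18, -19], [9, 9, 9], [0, 0, 1]].
Solving (B − 5I)v = 0 gives the eigenspace spanned by (-1, 1, 0).
With v_2 = 1, v = (-1, 1, 0), so v_1 = -1.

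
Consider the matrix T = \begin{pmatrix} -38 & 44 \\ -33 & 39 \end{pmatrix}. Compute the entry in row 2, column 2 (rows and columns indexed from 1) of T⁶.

Characteristic polynomial: λ^2 - λ - 30 = (λ - 6)(λ + 5), so the eigenvalues are -5, 6.
λ=-5: eigenvector (4, 3).
λ=6: eigenvector (1, 1).
P = [[4, 1], [3, 1]], D = diag(-5, 6), P⁻¹ = [[1, -1], [-3, 4]].
T⁶ = P·diag(15625, 46656)·P⁻¹ = [[-77468, 124124], [-93093, 139749]].
The requested entry is 139749.

139749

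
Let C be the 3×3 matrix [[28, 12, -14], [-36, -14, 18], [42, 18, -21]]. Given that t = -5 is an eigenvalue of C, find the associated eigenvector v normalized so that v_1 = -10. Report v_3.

C + 5I = [[33, 12, -14], [-36, -9, 18], [42, 18, -16]].
Solving (C + 5I)v = 0 gives the eigenspace spanned by (-10, 10, -15).
With v_1 = -10, v = (-10, 10, -15), so v_3 = -15.

-15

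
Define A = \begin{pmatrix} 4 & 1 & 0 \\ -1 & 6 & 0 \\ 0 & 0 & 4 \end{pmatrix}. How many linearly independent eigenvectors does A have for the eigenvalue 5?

1

A − 5I = [[-1, 1, 0], [-1, 1, 0], [0, 0, -1]].
This matrix has rank 2, so its null space has dimension 3 − 2 = 1.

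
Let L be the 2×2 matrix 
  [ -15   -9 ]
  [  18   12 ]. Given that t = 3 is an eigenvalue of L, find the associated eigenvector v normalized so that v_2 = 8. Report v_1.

L − 3I = [[-18, -9], [18, 9]].
Solving (L − 3I)v = 0 gives the eigenspace spanned by (-4, 8).
With v_2 = 8, v = (-4, 8), so v_1 = -4.

-4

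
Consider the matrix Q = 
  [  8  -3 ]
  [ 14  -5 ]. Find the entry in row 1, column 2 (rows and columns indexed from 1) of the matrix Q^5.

-93

Characteristic polynomial: t^2 - 3t + 2 = (t - 2)(t - 1), so the eigenvalues are 1, 2.
t=1: eigenvector (3, 7).
t=2: eigenvector (1, 2).
P = [[3, 1], [7, 2]], D = diag(1, 2), P⁻¹ = [[-2, 1], [7, -3]].
Q⁵ = P·diag(1, 32)·P⁻¹ = [[218, -93], [434, -185]].
The requested entry is -93.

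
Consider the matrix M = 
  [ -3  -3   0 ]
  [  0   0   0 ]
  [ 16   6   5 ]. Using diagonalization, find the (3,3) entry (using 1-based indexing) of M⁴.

625

Characteristic polynomial: r^3 - 2r^2 - 15r = r(r - 5)(r + 3), so the eigenvalues are -3, 0, 5.
r=-3: eigenvector (1, 0, -2).
r=0: eigenvector (-1, 1, 2).
r=5: eigenvector (0, 0, 1).
P = [[1, -1, 0], [0, 1, 0], [-2, 2, 1]], D = diag(-3, 0, 5), P⁻¹ = [[1, 1, 0], [0, 1, 0], [2, 0, 1]].
M⁴ = P·diag(81, 0, 625)·P⁻¹ = [[81, 81, 0], [0, 0, 0], [1088, -162, 625]].
The requested entry is 625.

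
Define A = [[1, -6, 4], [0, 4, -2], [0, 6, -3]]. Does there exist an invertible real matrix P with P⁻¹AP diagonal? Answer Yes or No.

Characteristic polynomial: p(r) = r^3 - 2r^2 + r = r(r - 1)^2.
r = 1 has algebraic multiplicity 2; rank(A − 1I) = 1, so geometric multiplicity = 2.
Every eigenvalue has geometric = algebraic multiplicity, so A is diagonalizable.

Yes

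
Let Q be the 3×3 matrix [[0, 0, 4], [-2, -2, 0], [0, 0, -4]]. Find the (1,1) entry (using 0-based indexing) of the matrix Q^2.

4

Characteristic polynomial: t^3 + 6t^2 + 8t = t(t + 2)(t + 4), so the eigenvalues are -4, -2, 0.
t=-4: eigenvector (-1, -1, 1).
t=-2: eigenvector (0, 1, 0).
t=0: eigenvector (1, -1, 0).
P = [[-1, 0, 1], [-1, 1, -1], [1, 0, 0]], D = diag(-4, -2, 0), P⁻¹ = [[0, 0, 1], [1, 1, 2], [1, 0, 1]].
Q² = P·diag(16, 4, 0)·P⁻¹ = [[0, 0, -16], [4, 4, -8], [0, 0, 16]].
The requested entry is 4.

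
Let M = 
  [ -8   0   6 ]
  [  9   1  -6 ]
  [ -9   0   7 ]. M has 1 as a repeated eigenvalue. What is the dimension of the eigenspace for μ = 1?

M − 1I = [[-9, 0, 6], [9, 0, -6], [-9, 0, 6]].
This matrix has rank 1, so its null space has dimension 3 − 1 = 2.

2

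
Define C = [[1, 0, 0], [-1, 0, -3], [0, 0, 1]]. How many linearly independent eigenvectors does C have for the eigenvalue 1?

2

C − 1I = [[0, 0, 0], [-1, -1, -3], [0, 0, 0]].
This matrix has rank 1, so its null space has dimension 3 − 1 = 2.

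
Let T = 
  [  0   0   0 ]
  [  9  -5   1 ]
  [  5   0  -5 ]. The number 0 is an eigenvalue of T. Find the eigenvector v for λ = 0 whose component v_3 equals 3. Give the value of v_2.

6

T = [[0, 0, 0], [9, -5, 1], [5, 0, -5]].
Solving (T)v = 0 gives the eigenspace spanned by (3, 6, 3).
With v_3 = 3, v = (3, 6, 3), so v_2 = 6.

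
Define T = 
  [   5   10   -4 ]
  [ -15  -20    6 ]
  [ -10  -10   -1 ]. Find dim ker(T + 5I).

T + 5I = [[10, 10, -4], [-15, -15, 6], [-10, -10, 4]].
This matrix has rank 1, so its null space has dimension 3 − 1 = 2.

2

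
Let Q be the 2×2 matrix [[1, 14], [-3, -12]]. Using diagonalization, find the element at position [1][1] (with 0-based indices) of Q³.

-762

Characteristic polynomial: t^2 + 11t + 30 = (t + 5)(t + 6), so the eigenvalues are -6, -5.
t=-6: eigenvector (-2, 1).
t=-5: eigenvector (7, -3).
P = [[-2, 7], [1, -3]], D = diag(-6, -5), P⁻¹ = [[3, 7], [1, 2]].
Q³ = P·diag(-216, -125)·P⁻¹ = [[421, 1274], [-273, -762]].
The requested entry is -762.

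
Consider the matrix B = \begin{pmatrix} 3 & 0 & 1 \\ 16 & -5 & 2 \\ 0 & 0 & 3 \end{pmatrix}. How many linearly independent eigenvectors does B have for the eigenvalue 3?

B − 3I = [[0, 0, 1], [16, -8, 2], [0, 0, 0]].
This matrix has rank 2, so its null space has dimension 3 − 2 = 1.

1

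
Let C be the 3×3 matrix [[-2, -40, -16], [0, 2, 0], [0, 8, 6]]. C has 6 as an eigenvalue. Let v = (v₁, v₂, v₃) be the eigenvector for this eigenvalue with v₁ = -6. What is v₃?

3

C − 6I = [[-8, -40, -16], [0, -4, 0], [0, 8, 0]].
Solving (C − 6I)v = 0 gives the eigenspace spanned by (-6, 0, 3).
With v₁ = -6, v = (-6, 0, 3), so v₃ = 3.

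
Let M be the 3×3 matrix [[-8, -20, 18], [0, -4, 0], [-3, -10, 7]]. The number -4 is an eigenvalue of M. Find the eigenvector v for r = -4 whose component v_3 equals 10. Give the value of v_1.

M + 4I = [[-4, -20, 18], [0, 0, 0], [-3, -10, 11]].
Solving (M + 4I)v = 0 gives the eigenspace spanned by (20, 5, 10).
With v_3 = 10, v = (20, 5, 10), so v_1 = 20.

20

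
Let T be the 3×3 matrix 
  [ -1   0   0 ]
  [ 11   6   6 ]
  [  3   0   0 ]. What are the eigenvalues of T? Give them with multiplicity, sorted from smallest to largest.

-1, 0, 6

Characteristic polynomial: p(λ) = λ^3 - 5λ^2 - 6λ = λ(λ - 6)(λ + 1).
Roots (with multiplicity): -1, 0, 6.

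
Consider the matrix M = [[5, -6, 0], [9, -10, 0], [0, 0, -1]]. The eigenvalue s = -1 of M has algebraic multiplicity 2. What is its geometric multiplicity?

2

M + 1I = [[6, -6, 0], [9, -9, 0], [0, 0, 0]].
This matrix has rank 1, so its null space has dimension 3 − 1 = 2.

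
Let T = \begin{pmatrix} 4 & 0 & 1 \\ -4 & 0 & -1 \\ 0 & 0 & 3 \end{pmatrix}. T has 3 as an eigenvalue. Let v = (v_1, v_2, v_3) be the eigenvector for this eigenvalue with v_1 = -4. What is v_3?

T − 3I = [[1, 0, 1], [-4, -3, -1], [0, 0, 0]].
Solving (T − 3I)v = 0 gives the eigenspace spanned by (-4, 4, 4).
With v_1 = -4, v = (-4, 4, 4), so v_3 = 4.

4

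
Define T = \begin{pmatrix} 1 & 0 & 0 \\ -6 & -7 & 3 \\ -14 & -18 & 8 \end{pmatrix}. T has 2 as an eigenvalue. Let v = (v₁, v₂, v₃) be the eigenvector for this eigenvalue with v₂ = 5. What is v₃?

T − 2I = [[-1, 0, 0], [-6, -9, 3], [-14, -18, 6]].
Solving (T − 2I)v = 0 gives the eigenspace spanned by (0, 5, 15).
With v₂ = 5, v = (0, 5, 15), so v₃ = 15.

15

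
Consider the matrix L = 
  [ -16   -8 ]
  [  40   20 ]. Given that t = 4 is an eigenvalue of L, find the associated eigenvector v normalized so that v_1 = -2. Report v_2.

5

L − 4I = [[-20, -8], [40, 16]].
Solving (L − 4I)v = 0 gives the eigenspace spanned by (-2, 5).
With v_1 = -2, v = (-2, 5), so v_2 = 5.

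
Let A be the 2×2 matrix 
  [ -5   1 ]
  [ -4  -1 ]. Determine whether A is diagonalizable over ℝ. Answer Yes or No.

Characteristic polynomial: p(s) = s^2 + 6s + 9 = (s + 3)^2.
s = -3 has algebraic multiplicity 2; rank(A + 3I) = 1, so geometric multiplicity = 1.
Geometric multiplicity < algebraic multiplicity, so A is not diagonalizable.

No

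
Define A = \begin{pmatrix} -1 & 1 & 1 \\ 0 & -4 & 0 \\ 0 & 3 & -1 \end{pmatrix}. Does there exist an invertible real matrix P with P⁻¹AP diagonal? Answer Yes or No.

No

Characteristic polynomial: p(μ) = μ^3 + 6μ^2 + 9μ + 4 = (μ + 1)^2(μ + 4).
μ = -1 has algebraic multiplicity 2; rank(A + 1I) = 2, so geometric multiplicity = 1.
Geometric multiplicity < algebraic multiplicity, so A is not diagonalizable.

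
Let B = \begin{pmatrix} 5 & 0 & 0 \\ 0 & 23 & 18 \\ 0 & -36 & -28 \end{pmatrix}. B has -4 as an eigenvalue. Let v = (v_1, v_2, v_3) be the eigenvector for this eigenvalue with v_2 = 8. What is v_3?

B + 4I = [[9, 0, 0], [0, 27, 18], [0, -36, -24]].
Solving (B + 4I)v = 0 gives the eigenspace spanned by (0, 8, -12).
With v_2 = 8, v = (0, 8, -12), so v_3 = -12.

-12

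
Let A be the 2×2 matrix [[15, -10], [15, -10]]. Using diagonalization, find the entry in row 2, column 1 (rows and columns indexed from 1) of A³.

Characteristic polynomial: r^2 - 5r = r(r - 5), so the eigenvalues are 0, 5.
r=0: eigenvector (-2, -3).
r=5: eigenvector (1, 1).
P = [[-2, 1], [-3, 1]], D = diag(0, 5), P⁻¹ = [[1, -1], [3, -2]].
A³ = P·diag(0, 125)·P⁻¹ = [[375, -250], [375, -250]].
The requested entry is 375.

375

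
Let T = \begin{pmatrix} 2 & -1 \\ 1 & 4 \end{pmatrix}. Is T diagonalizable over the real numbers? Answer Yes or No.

No

Characteristic polynomial: p(r) = r^2 - 6r + 9 = (r - 3)^2.
r = 3 has algebraic multiplicity 2; rank(T − 3I) = 1, so geometric multiplicity = 1.
Geometric multiplicity < algebraic multiplicity, so T is not diagonalizable.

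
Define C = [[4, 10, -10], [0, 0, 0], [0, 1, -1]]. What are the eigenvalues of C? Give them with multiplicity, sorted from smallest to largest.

-1, 0, 4

Characteristic polynomial: p(t) = t^3 - 3t^2 - 4t = t(t - 4)(t + 1).
Roots (with multiplicity): -1, 0, 4.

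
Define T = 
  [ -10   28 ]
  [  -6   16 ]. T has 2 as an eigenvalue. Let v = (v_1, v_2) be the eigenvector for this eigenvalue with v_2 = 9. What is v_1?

T − 2I = [[-12, 28], [-6, 14]].
Solving (T − 2I)v = 0 gives the eigenspace spanned by (21, 9).
With v_2 = 9, v = (21, 9), so v_1 = 21.

21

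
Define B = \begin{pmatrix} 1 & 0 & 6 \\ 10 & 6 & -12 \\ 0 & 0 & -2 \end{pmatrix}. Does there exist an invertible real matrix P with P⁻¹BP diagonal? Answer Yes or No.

Characteristic polynomial: p(t) = t^3 - 5t^2 - 8t + 12 = (t - 6)(t - 1)(t + 2).
All 3 eigenvalues are distinct, so B is diagonalizable.

Yes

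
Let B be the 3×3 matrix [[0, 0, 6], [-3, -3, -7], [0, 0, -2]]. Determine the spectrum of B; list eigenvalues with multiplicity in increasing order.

-3, -2, 0

Characteristic polynomial: p(t) = t^3 + 5t^2 + 6t = t(t + 2)(t + 3).
Roots (with multiplicity): -3, -2, 0.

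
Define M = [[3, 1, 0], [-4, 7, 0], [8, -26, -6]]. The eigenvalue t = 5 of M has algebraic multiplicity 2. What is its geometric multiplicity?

M − 5I = [[-2, 1, 0], [-4, 2, 0], [8, -26, -11]].
This matrix has rank 2, so its null space has dimension 3 − 2 = 1.

1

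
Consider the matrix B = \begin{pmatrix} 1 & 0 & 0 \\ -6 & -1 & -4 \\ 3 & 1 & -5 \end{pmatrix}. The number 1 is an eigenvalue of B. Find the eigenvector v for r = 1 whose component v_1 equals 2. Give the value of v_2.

B − 1I = [[0, 0, 0], [-6, -2, -4], [3, 1, -6]].
Solving (B − 1I)v = 0 gives the eigenspace spanned by (2, -6, 0).
With v_1 = 2, v = (2, -6, 0), so v_2 = -6.

-6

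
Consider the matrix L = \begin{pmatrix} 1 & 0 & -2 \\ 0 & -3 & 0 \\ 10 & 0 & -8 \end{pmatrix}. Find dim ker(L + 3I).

L + 3I = [[4, 0, -2], [0, 0, 0], [10, 0, -5]].
This matrix has rank 1, so its null space has dimension 3 − 1 = 2.

2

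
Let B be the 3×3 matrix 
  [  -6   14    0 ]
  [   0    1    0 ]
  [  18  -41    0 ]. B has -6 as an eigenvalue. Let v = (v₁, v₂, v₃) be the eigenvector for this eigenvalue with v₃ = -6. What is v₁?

B + 6I = [[0, 14, 0], [0, 7, 0], [18, -41, 6]].
Solving (B + 6I)v = 0 gives the eigenspace spanned by (2, 0, -6).
With v₃ = -6, v = (2, 0, -6), so v₁ = 2.

2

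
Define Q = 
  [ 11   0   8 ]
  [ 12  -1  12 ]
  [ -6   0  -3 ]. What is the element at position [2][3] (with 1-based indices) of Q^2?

48

Characteristic polynomial: s^3 - 7s^2 + 7s + 15 = (s - 5)(s - 3)(s + 1), so the eigenvalues are -1, 3, 5.
s=3: eigenvector (-1, 0, 1).
s=5: eigenvector (-4, -2, 3).
s=-1: eigenvector (0, 1, 0).
P = [[-1, -4, 0], [0, -2, 1], [1, 3, 0]], D = diag(3, 5, -1), P⁻¹ = [[3, 0, 4], [-1, 0, -1], [-2, 1, -2]].
Q² = P·diag(9, 25, 1)·P⁻¹ = [[73, 0, 64], [48, 1, 48], [-48, 0, -39]].
The requested entry is 48.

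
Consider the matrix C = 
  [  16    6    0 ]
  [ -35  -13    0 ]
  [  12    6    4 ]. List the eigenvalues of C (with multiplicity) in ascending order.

1, 2, 4

Characteristic polynomial: p(μ) = μ^3 - 7μ^2 + 14μ - 8 = (μ - 4)(μ - 2)(μ - 1).
Roots (with multiplicity): 1, 2, 4.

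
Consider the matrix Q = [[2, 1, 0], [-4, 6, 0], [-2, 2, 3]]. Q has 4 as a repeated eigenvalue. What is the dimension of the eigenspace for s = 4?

Q − 4I = [[-2, 1, 0], [-4, 2, 0], [-2, 2, -1]].
This matrix has rank 2, so its null space has dimension 3 − 2 = 1.

1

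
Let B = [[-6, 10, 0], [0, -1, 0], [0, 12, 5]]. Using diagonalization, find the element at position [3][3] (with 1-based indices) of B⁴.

625

Characteristic polynomial: r^3 + 2r^2 - 29r - 30 = (r - 5)(r + 1)(r + 6), so the eigenvalues are -6, -1, 5.
r=5: eigenvector (0, 0, 1).
r=-1: eigenvector (2, 1, -2).
r=-6: eigenvector (1, 0, 0).
P = [[0, 2, 1], [0, 1, 0], [1, -2, 0]], D = diag(5, -1, -6), P⁻¹ = [[0, 2, 1], [0, 1, 0], [1, -2, 0]].
B⁴ = P·diag(625, 1, 1296)·P⁻¹ = [[1296, -2590, 0], [0, 1, 0], [0, 1248, 625]].
The requested entry is 625.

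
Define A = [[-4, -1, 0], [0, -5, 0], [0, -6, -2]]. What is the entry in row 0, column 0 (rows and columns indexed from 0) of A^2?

Characteristic polynomial: r^3 + 11r^2 + 38r + 40 = (r + 2)(r + 4)(r + 5), so the eigenvalues are -5, -4, -2.
r=-2: eigenvector (0, 0, 1).
r=-5: eigenvector (1, 1, 2).
r=-4: eigenvector (1, 0, 0).
P = [[0, 1, 1], [0, 1, 0], [1, 2, 0]], D = diag(-2, -5, -4), P⁻¹ = [[0, -2, 1], [0, 1, 0], [1, -1, 0]].
A² = P·diag(4, 25, 16)·P⁻¹ = [[16, 9, 0], [0, 25, 0], [0, 42, 4]].
The requested entry is 16.

16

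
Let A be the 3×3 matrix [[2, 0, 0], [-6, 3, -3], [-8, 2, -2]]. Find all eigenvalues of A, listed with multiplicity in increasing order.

Characteristic polynomial: p(μ) = μ^3 - 3μ^2 + 2μ = μ(μ - 2)(μ - 1).
Roots (with multiplicity): 0, 1, 2.

0, 1, 2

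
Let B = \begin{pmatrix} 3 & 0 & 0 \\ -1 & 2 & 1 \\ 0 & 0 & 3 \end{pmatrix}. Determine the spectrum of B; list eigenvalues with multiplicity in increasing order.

Characteristic polynomial: p(μ) = μ^3 - 8μ^2 + 21μ - 18 = (μ - 3)^2(μ - 2).
Roots (with multiplicity): 2, 3, 3.

2, 3, 3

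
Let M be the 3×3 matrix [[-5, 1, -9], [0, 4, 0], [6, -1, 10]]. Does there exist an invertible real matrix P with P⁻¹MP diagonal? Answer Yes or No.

No

Characteristic polynomial: p(μ) = μ^3 - 9μ^2 + 24μ - 16 = (μ - 4)^2(μ - 1).
μ = 4 has algebraic multiplicity 2; rank(M − 4I) = 2, so geometric multiplicity = 1.
Geometric multiplicity < algebraic multiplicity, so M is not diagonalizable.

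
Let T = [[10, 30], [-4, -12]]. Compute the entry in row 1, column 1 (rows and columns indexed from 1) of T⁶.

-320

Characteristic polynomial: λ^2 + 2λ = λ(λ + 2), so the eigenvalues are -2, 0.
λ=-2: eigenvector (-5, 2).
λ=0: eigenvector (-3, 1).
P = [[-5, -3], [2, 1]], D = diag(-2, 0), P⁻¹ = [[1, 3], [-2, -5]].
T⁶ = P·diag(64, 0)·P⁻¹ = [[-320, -960], [128, 384]].
The requested entry is -320.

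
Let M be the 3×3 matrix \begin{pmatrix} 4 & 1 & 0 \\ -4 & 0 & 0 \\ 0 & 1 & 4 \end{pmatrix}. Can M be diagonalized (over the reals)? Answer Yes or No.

Characteristic polynomial: p(r) = r^3 - 8r^2 + 20r - 16 = (r - 4)(r - 2)^2.
r = 2 has algebraic multiplicity 2; rank(M − 2I) = 2, so geometric multiplicity = 1.
Geometric multiplicity < algebraic multiplicity, so M is not diagonalizable.

No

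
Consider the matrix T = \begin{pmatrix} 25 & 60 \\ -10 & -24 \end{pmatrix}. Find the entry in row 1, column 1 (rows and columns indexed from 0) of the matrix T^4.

-24

Characteristic polynomial: s^2 - s = s(s - 1), so the eigenvalues are 0, 1.
s=1: eigenvector (-5, 2).
s=0: eigenvector (12, -5).
P = [[-5, 12], [2, -5]], D = diag(1, 0), P⁻¹ = [[-5, -12], [-2, -5]].
T⁴ = P·diag(1, 0)·P⁻¹ = [[25, 60], [-10, -24]].
The requested entry is -24.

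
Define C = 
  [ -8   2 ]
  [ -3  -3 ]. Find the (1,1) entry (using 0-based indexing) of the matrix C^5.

6177

Characteristic polynomial: t^2 + 11t + 30 = (t + 5)(t + 6), so the eigenvalues are -6, -5.
t=-5: eigenvector (-2, -3).
t=-6: eigenvector (1, 1).
P = [[-2, 1], [-3, 1]], D = diag(-5, -6), P⁻¹ = [[1, -1], [3, -2]].
C⁵ = P·diag(-3125, -7776)·P⁻¹ = [[-17078, 9302], [-13953, 6177]].
The requested entry is 6177.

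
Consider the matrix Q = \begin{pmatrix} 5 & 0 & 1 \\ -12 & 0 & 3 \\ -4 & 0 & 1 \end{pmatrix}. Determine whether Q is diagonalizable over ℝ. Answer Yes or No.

No

Characteristic polynomial: p(t) = t^3 - 6t^2 + 9t = t(t - 3)^2.
t = 3 has algebraic multiplicity 2; rank(Q − 3I) = 2, so geometric multiplicity = 1.
Geometric multiplicity < algebraic multiplicity, so Q is not diagonalizable.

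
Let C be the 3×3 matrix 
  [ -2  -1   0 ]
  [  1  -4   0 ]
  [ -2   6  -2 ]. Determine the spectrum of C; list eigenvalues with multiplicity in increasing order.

Characteristic polynomial: p(s) = s^3 + 8s^2 + 21s + 18 = (s + 2)(s + 3)^2.
Roots (with multiplicity): -3, -3, -2.

-3, -3, -2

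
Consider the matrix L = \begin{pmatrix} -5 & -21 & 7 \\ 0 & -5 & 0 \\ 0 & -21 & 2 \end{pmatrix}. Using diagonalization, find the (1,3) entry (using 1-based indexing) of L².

Characteristic polynomial: t^3 + 8t^2 + 5t - 50 = (t - 2)(t + 5)^2, so the eigenvalues are -5, -5, 2.
t=-5: eigenvector (2, 1, 3).
t=-5: eigenvector (1, 0, 0).
t=2: eigenvector (1, 0, 1).
P = [[2, 1, 1], [1, 0, 0], [3, 0, 1]], D = diag(-5, -5, 2), P⁻¹ = [[0, 1, 0], [1, 1, -1], [0, -3, 1]].
L² = P·diag(25, 25, 4)·P⁻¹ = [[25, 63, -21], [0, 25, 0], [0, 63, 4]].
The requested entry is -21.

-21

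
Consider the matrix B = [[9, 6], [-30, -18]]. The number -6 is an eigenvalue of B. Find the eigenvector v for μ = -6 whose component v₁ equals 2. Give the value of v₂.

B + 6I = [[15, 6], [-30, -12]].
Solving (B + 6I)v = 0 gives the eigenspace spanned by (2, -5).
With v₁ = 2, v = (2, -5), so v₂ = -5.

-5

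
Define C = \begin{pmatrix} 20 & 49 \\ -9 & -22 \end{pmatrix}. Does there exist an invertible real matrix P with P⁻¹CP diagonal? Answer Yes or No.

Characteristic polynomial: p(s) = s^2 + 2s + 1 = (s + 1)^2.
s = -1 has algebraic multiplicity 2; rank(C + 1I) = 1, so geometric multiplicity = 1.
Geometric multiplicity < algebraic multiplicity, so C is not diagonalizable.

No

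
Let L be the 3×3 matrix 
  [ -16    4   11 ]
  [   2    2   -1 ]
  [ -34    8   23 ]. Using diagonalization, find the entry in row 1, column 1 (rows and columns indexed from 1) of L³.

Characteristic polynomial: λ^3 - 9λ^2 + 20λ - 12 = (λ - 6)(λ - 2)(λ - 1), so the eigenvalues are 1, 2, 6.
λ=1: eigenvector (-3, 1, -5).
λ=2: eigenvector (-1, 1, -2).
λ=6: eigenvector (1, 0, 2).
P = [[-3, -1, 1], [1, 1, 0], [-5, -2, 2]], D = diag(1, 2, 6), P⁻¹ = [[-2, 0, 1], [2, 1, -1], [-3, 1, 2]].
L³ = P·diag(1, 8, 216)·P⁻¹ = [[-658, 208, 437], [14, 8, -7], [-1318, 416, 875]].
The requested entry is -658.

-658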